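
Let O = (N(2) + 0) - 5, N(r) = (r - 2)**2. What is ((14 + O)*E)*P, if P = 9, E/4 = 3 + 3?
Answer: 1944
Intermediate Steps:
N(r) = (-2 + r)**2
O = -5 (O = ((-2 + 2)**2 + 0) - 5 = (0**2 + 0) - 5 = (0 + 0) - 5 = 0 - 5 = -5)
E = 24 (E = 4*(3 + 3) = 4*6 = 24)
((14 + O)*E)*P = ((14 - 5)*24)*9 = (9*24)*9 = 216*9 = 1944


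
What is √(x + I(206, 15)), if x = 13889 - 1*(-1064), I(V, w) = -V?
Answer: √14747 ≈ 121.44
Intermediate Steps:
x = 14953 (x = 13889 + 1064 = 14953)
√(x + I(206, 15)) = √(14953 - 1*206) = √(14953 - 206) = √14747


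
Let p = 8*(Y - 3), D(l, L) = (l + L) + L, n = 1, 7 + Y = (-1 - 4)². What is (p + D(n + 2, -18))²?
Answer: 7569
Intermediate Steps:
Y = 18 (Y = -7 + (-1 - 4)² = -7 + (-5)² = -7 + 25 = 18)
D(l, L) = l + 2*L (D(l, L) = (L + l) + L = l + 2*L)
p = 120 (p = 8*(18 - 3) = 8*15 = 120)
(p + D(n + 2, -18))² = (120 + ((1 + 2) + 2*(-18)))² = (120 + (3 - 36))² = (120 - 33)² = 87² = 7569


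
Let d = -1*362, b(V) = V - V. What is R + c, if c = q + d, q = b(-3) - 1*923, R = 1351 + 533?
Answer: 599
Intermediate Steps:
b(V) = 0
R = 1884
q = -923 (q = 0 - 1*923 = 0 - 923 = -923)
d = -362
c = -1285 (c = -923 - 362 = -1285)
R + c = 1884 - 1285 = 599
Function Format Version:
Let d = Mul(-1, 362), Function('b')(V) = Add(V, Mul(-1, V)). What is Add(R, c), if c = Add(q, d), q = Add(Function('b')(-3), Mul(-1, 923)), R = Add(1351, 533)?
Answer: 599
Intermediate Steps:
Function('b')(V) = 0
R = 1884
q = -923 (q = Add(0, Mul(-1, 923)) = Add(0, -923) = -923)
d = -362
c = -1285 (c = Add(-923, -362) = -1285)
Add(R, c) = Add(1884, -1285) = 599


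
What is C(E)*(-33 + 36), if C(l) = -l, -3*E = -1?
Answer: -1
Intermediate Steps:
E = ⅓ (E = -⅓*(-1) = ⅓ ≈ 0.33333)
C(E)*(-33 + 36) = (-1*⅓)*(-33 + 36) = -⅓*3 = -1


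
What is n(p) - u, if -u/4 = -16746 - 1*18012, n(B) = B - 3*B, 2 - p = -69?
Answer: -139174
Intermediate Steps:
p = 71 (p = 2 - 1*(-69) = 2 + 69 = 71)
n(B) = -2*B
u = 139032 (u = -4*(-16746 - 1*18012) = -4*(-16746 - 18012) = -4*(-34758) = 139032)
n(p) - u = -2*71 - 1*139032 = -142 - 139032 = -139174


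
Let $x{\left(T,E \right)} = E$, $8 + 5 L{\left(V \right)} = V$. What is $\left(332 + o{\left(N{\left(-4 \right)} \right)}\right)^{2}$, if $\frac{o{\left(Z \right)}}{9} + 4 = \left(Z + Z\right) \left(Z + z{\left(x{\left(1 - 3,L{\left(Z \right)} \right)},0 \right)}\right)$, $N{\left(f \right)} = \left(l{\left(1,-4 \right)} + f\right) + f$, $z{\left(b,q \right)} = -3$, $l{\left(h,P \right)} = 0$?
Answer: $3534400$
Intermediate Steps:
$L{\left(V \right)} = - \frac{8}{5} + \frac{V}{5}$
$N{\left(f \right)} = 2 f$ ($N{\left(f \right)} = \left(0 + f\right) + f = f + f = 2 f$)
$o{\left(Z \right)} = -36 + 18 Z \left(-3 + Z\right)$ ($o{\left(Z \right)} = -36 + 9 \left(Z + Z\right) \left(Z - 3\right) = -36 + 9 \cdot 2 Z \left(-3 + Z\right) = -36 + 18 Z \left(-3 + Z\right)$)
$\left(332 + o{\left(N{\left(-4 \right)} \right)}\right)^{2} = \left(332 - \left(36 - 1152 + 54 \cdot 2 \left(-4\right)\right)\right)^{2} = \left(332 - \left(-396 - 1152\right)\right)^{2} = \left(332 + \left(-36 + 432 + 18 \cdot 64\right)\right)^{2} = \left(332 + \left(-36 + 432 + 1152\right)\right)^{2} = \left(332 + 1548\right)^{2} = 1880^{2} = 3534400$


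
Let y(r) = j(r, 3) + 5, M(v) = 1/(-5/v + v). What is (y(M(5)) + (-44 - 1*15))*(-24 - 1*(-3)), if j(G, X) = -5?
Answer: 1239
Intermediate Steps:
M(v) = 1/(v - 5/v)
y(r) = 0 (y(r) = -5 + 5 = 0)
(y(M(5)) + (-44 - 1*15))*(-24 - 1*(-3)) = (0 + (-44 - 1*15))*(-24 - 1*(-3)) = (0 + (-44 - 15))*(-24 + 3) = (0 - 59)*(-21) = -59*(-21) = 1239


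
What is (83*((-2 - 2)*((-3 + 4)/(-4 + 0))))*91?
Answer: 7553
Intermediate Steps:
(83*((-2 - 2)*((-3 + 4)/(-4 + 0))))*91 = (83*(-4/(-4)))*91 = (83*(-4*(-1)/4))*91 = (83*(-4*(-¼)))*91 = (83*1)*91 = 83*91 = 7553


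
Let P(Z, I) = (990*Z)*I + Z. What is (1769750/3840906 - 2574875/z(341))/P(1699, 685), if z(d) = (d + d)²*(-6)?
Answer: 823820668375/686121389724515652952 ≈ 1.2007e-9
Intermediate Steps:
P(Z, I) = Z + 990*I*Z (P(Z, I) = 990*I*Z + Z = Z + 990*I*Z)
z(d) = -24*d² (z(d) = (2*d)²*(-6) = (4*d²)*(-6) = -24*d²)
(1769750/3840906 - 2574875/z(341))/P(1699, 685) = (1769750/3840906 - 2574875/((-24*341²)))/((1699*(1 + 990*685))) = (1769750*(1/3840906) - 2574875/((-24*116281)))/((1699*(1 + 678150))) = (884875/1920453 - 2574875/(-2790744))/((1699*678151)) = (884875/1920453 - 2574875*(-1/2790744))/1152178549 = (884875/1920453 + 2574875/2790744)*(1/1152178549) = (823820668375/595499187448)*(1/1152178549) = 823820668375/686121389724515652952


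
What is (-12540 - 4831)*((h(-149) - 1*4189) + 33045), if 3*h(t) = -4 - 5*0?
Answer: -1503703244/3 ≈ -5.0123e+8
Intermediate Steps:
h(t) = -4/3 (h(t) = (-4 - 5*0)/3 = (-4 + 0)/3 = (⅓)*(-4) = -4/3)
(-12540 - 4831)*((h(-149) - 1*4189) + 33045) = (-12540 - 4831)*((-4/3 - 1*4189) + 33045) = -17371*((-4/3 - 4189) + 33045) = -17371*(-12571/3 + 33045) = -17371*86564/3 = -1503703244/3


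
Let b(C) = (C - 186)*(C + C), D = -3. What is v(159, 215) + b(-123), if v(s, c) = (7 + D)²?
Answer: 76030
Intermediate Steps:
b(C) = 2*C*(-186 + C) (b(C) = (-186 + C)*(2*C) = 2*C*(-186 + C))
v(s, c) = 16 (v(s, c) = (7 - 3)² = 4² = 16)
v(159, 215) + b(-123) = 16 + 2*(-123)*(-186 - 123) = 16 + 2*(-123)*(-309) = 16 + 76014 = 76030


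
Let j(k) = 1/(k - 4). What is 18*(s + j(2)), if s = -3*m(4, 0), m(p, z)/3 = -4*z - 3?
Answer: 477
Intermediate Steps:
m(p, z) = -9 - 12*z (m(p, z) = 3*(-4*z - 3) = 3*(-3 - 4*z) = -9 - 12*z)
j(k) = 1/(-4 + k)
s = 27 (s = -3*(-9 - 12*0) = -3*(-9 + 0) = -3*(-9) = 27)
18*(s + j(2)) = 18*(27 + 1/(-4 + 2)) = 18*(27 + 1/(-2)) = 18*(27 - ½) = 18*(53/2) = 477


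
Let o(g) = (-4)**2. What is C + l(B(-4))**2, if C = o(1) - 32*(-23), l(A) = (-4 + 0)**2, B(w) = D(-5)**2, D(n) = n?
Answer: 1008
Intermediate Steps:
o(g) = 16
B(w) = 25 (B(w) = (-5)**2 = 25)
l(A) = 16 (l(A) = (-4)**2 = 16)
C = 752 (C = 16 - 32*(-23) = 16 + 736 = 752)
C + l(B(-4))**2 = 752 + 16**2 = 752 + 256 = 1008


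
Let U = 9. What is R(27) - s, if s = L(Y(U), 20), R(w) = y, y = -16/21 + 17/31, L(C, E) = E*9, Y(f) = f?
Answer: -117319/651 ≈ -180.21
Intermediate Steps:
L(C, E) = 9*E
y = -139/651 (y = -16*1/21 + 17*(1/31) = -16/21 + 17/31 = -139/651 ≈ -0.21352)
R(w) = -139/651
s = 180 (s = 9*20 = 180)
R(27) - s = -139/651 - 1*180 = -139/651 - 180 = -117319/651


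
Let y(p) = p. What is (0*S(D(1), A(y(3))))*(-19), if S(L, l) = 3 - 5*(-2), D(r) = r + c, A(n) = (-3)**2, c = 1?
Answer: 0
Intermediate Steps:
A(n) = 9
D(r) = 1 + r (D(r) = r + 1 = 1 + r)
S(L, l) = 13 (S(L, l) = 3 + 10 = 13)
(0*S(D(1), A(y(3))))*(-19) = (0*13)*(-19) = 0*(-19) = 0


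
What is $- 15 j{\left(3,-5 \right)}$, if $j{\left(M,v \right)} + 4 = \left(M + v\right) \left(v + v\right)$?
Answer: $-240$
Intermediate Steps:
$j{\left(M,v \right)} = -4 + 2 v \left(M + v\right)$ ($j{\left(M,v \right)} = -4 + \left(M + v\right) \left(v + v\right) = -4 + \left(M + v\right) 2 v = -4 + 2 v \left(M + v\right)$)
$- 15 j{\left(3,-5 \right)} = - 15 \left(-4 + 2 \left(-5\right)^{2} + 2 \cdot 3 \left(-5\right)\right) = - 15 \left(-4 + 2 \cdot 25 - 30\right) = - 15 \left(-4 + 50 - 30\right) = \left(-15\right) 16 = -240$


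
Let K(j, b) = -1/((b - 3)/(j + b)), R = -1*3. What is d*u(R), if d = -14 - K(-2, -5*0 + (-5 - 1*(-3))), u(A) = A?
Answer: 198/5 ≈ 39.600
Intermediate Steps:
R = -3
K(j, b) = -(b + j)/(-3 + b) (K(j, b) = -1/((-3 + b)/(b + j)) = -(b + j)/(-3 + b))
d = -66/5 (d = -14 - (-(-5*0 + (-5 - 1*(-3))) - 1*(-2))/(-3 + (-5*0 + (-5 - 1*(-3)))) = -14 - (-(0 + (-5 + 3)) + 2)/(-3 + (0 + (-5 + 3))) = -14 - (-(0 - 2) + 2)/(-3 + (0 - 2)) = -14 - (-1*(-2) + 2)/(-3 - 2) = -14 - (2 + 2)/(-5) = -14 - (-1)*4/5 = -14 - 1*(-⅘) = -14 + ⅘ = -66/5 ≈ -13.200)
d*u(R) = -66/5*(-3) = 198/5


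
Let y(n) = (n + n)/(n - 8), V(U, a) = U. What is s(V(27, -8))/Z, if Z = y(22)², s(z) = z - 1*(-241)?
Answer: 3283/121 ≈ 27.132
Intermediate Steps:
s(z) = 241 + z (s(z) = z + 241 = 241 + z)
y(n) = 2*n/(-8 + n) (y(n) = (2*n)/(-8 + n) = 2*n/(-8 + n))
Z = 484/49 (Z = (2*22/(-8 + 22))² = (2*22/14)² = (2*22*(1/14))² = (22/7)² = 484/49 ≈ 9.8775)
s(V(27, -8))/Z = (241 + 27)/(484/49) = 268*(49/484) = 3283/121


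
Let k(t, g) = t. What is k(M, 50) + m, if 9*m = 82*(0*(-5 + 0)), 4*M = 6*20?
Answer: 30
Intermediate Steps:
M = 30 (M = (6*20)/4 = (1/4)*120 = 30)
m = 0 (m = (82*(0*(-5 + 0)))/9 = (82*(0*(-5)))/9 = (82*0)/9 = (1/9)*0 = 0)
k(M, 50) + m = 30 + 0 = 30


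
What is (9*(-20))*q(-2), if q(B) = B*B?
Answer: -720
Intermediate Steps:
q(B) = B**2
(9*(-20))*q(-2) = (9*(-20))*(-2)**2 = -180*4 = -720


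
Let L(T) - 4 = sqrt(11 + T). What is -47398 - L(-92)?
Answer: -47402 - 9*I ≈ -47402.0 - 9.0*I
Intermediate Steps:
L(T) = 4 + sqrt(11 + T)
-47398 - L(-92) = -47398 - (4 + sqrt(11 - 92)) = -47398 - (4 + sqrt(-81)) = -47398 - (4 + 9*I) = -47398 + (-4 - 9*I) = -47402 - 9*I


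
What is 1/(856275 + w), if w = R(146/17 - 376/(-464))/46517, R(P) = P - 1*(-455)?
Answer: 45865762/39273705814447 ≈ 1.1678e-6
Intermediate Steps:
R(P) = 455 + P (R(P) = P + 455 = 455 + P)
w = 457897/45865762 (w = (455 + (146/17 - 376/(-464)))/46517 = (455 + (146*(1/17) - 376*(-1/464)))*(1/46517) = (455 + (146/17 + 47/58))*(1/46517) = (455 + 9267/986)*(1/46517) = (457897/986)*(1/46517) = 457897/45865762 ≈ 0.0099834)
1/(856275 + w) = 1/(856275 + 457897/45865762) = 1/(39273705814447/45865762) = 45865762/39273705814447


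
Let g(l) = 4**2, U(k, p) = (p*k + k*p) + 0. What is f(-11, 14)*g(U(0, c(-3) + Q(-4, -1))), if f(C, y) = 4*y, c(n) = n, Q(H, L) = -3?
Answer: 896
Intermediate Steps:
U(k, p) = 2*k*p (U(k, p) = (k*p + k*p) + 0 = 2*k*p + 0 = 2*k*p)
g(l) = 16
f(-11, 14)*g(U(0, c(-3) + Q(-4, -1))) = (4*14)*16 = 56*16 = 896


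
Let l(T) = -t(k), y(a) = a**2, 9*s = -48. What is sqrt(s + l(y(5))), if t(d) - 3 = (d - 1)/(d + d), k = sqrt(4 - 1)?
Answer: sqrt(-318 + 6*sqrt(3))/6 ≈ 2.9231*I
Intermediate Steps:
k = sqrt(3) ≈ 1.7320
s = -16/3 (s = (1/9)*(-48) = -16/3 ≈ -5.3333)
t(d) = 3 + (-1 + d)/(2*d) (t(d) = 3 + (d - 1)/(d + d) = 3 + (-1 + d)/((2*d)) = 3 + (-1 + d)*(1/(2*d)) = 3 + (-1 + d)/(2*d))
l(T) = -sqrt(3)*(-1 + 7*sqrt(3))/6 (l(T) = -(-1 + 7*sqrt(3))/(2*(sqrt(3))) = -sqrt(3)/3*(-1 + 7*sqrt(3))/2 = -sqrt(3)*(-1 + 7*sqrt(3))/6)
sqrt(s + l(y(5))) = sqrt(-16/3 + (-7/2 + sqrt(3)/6)) = sqrt(-53/6 + sqrt(3)/6)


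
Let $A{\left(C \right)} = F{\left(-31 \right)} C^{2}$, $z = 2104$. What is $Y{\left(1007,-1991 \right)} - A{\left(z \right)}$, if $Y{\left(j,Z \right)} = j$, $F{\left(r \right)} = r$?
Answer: $137232303$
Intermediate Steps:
$A{\left(C \right)} = - 31 C^{2}$
$Y{\left(1007,-1991 \right)} - A{\left(z \right)} = 1007 - - 31 \cdot 2104^{2} = 1007 - \left(-31\right) 4426816 = 1007 - -137231296 = 1007 + 137231296 = 137232303$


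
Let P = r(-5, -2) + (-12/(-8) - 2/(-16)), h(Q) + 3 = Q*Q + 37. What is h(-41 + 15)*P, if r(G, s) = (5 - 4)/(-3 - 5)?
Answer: 1065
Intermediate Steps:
r(G, s) = -⅛ (r(G, s) = 1/(-8) = 1*(-⅛) = -⅛)
h(Q) = 34 + Q² (h(Q) = -3 + (Q*Q + 37) = -3 + (Q² + 37) = -3 + (37 + Q²) = 34 + Q²)
P = 3/2 (P = -⅛ + (-12/(-8) - 2/(-16)) = -⅛ + (-12*(-⅛) - 2*(-1/16)) = -⅛ + (3/2 + ⅛) = -⅛ + 13/8 = 3/2 ≈ 1.5000)
h(-41 + 15)*P = (34 + (-41 + 15)²)*(3/2) = (34 + (-26)²)*(3/2) = (34 + 676)*(3/2) = 710*(3/2) = 1065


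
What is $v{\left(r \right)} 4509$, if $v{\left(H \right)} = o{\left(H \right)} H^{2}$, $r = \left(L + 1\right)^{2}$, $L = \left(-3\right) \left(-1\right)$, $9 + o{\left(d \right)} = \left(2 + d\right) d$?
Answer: $322050816$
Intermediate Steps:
$o{\left(d \right)} = -9 + d \left(2 + d\right)$ ($o{\left(d \right)} = -9 + \left(2 + d\right) d = -9 + d \left(2 + d\right)$)
$L = 3$
$r = 16$ ($r = \left(3 + 1\right)^{2} = 4^{2} = 16$)
$v{\left(H \right)} = H^{2} \left(-9 + H^{2} + 2 H\right)$ ($v{\left(H \right)} = \left(-9 + H^{2} + 2 H\right) H^{2} = H^{2} \left(-9 + H^{2} + 2 H\right)$)
$v{\left(r \right)} 4509 = 16^{2} \left(-9 + 16^{2} + 2 \cdot 16\right) 4509 = 256 \left(-9 + 256 + 32\right) 4509 = 256 \cdot 279 \cdot 4509 = 71424 \cdot 4509 = 322050816$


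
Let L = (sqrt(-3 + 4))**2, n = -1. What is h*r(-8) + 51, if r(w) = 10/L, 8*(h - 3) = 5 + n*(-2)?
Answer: 359/4 ≈ 89.750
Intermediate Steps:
h = 31/8 (h = 3 + (5 - 1*(-2))/8 = 3 + (5 + 2)/8 = 3 + (1/8)*7 = 3 + 7/8 = 31/8 ≈ 3.8750)
L = 1 (L = (sqrt(1))**2 = 1**2 = 1)
r(w) = 10 (r(w) = 10/1 = 10*1 = 10)
h*r(-8) + 51 = (31/8)*10 + 51 = 155/4 + 51 = 359/4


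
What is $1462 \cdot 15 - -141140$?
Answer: $163070$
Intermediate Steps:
$1462 \cdot 15 - -141140 = 21930 + 141140 = 163070$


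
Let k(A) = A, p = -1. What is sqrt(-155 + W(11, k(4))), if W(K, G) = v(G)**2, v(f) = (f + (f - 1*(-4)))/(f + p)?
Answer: I*sqrt(139) ≈ 11.79*I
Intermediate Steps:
v(f) = (4 + 2*f)/(-1 + f) (v(f) = (f + (f - 1*(-4)))/(f - 1) = (f + (f + 4))/(-1 + f) = (f + (4 + f))/(-1 + f) = (4 + 2*f)/(-1 + f))
W(K, G) = 4*(2 + G)**2/(-1 + G)**2 (W(K, G) = (2*(2 + G)/(-1 + G))**2 = 4*(2 + G)**2/(-1 + G)**2)
sqrt(-155 + W(11, k(4))) = sqrt(-155 + 4*(2 + 4)**2/(-1 + 4)**2) = sqrt(-155 + 4*6**2/3**2) = sqrt(-155 + 4*(1/9)*36) = sqrt(-155 + 16) = sqrt(-139) = I*sqrt(139)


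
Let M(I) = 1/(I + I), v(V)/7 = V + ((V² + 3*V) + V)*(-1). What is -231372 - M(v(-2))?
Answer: -6478417/28 ≈ -2.3137e+5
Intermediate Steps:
v(V) = -21*V - 7*V² (v(V) = 7*(V + ((V² + 3*V) + V)*(-1)) = 7*(V + (V² + 4*V)*(-1)) = 7*(V + (-V² - 4*V)) = 7*(-V² - 3*V) = -21*V - 7*V²)
M(I) = 1/(2*I)
-231372 - M(v(-2)) = -231372 - 1/(2*((-7*(-2)*(3 - 2)))) = -231372 - 1/(2*((-7*(-2)*1))) = -231372 - 1/(2*14) = -231372 - 1*1/28 = -231372 - 1/28 = -6478417/28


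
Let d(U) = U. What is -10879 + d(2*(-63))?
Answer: -11005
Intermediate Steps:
-10879 + d(2*(-63)) = -10879 + 2*(-63) = -10879 - 126 = -11005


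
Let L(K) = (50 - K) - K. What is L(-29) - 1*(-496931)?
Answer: 497039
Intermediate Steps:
L(K) = 50 - 2*K
L(-29) - 1*(-496931) = (50 - 2*(-29)) - 1*(-496931) = (50 + 58) + 496931 = 108 + 496931 = 497039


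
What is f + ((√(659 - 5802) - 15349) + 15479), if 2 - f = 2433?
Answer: -2301 + I*√5143 ≈ -2301.0 + 71.715*I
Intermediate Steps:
f = -2431 (f = 2 - 1*2433 = 2 - 2433 = -2431)
f + ((√(659 - 5802) - 15349) + 15479) = -2431 + ((√(659 - 5802) - 15349) + 15479) = -2431 + ((√(-5143) - 15349) + 15479) = -2431 + ((I*√5143 - 15349) + 15479) = -2431 + ((-15349 + I*√5143) + 15479) = -2431 + (130 + I*√5143) = -2301 + I*√5143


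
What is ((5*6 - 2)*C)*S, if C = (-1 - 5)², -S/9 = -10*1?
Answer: 90720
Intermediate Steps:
S = 90 (S = -(-90) = -9*(-10) = 90)
C = 36 (C = (-6)² = 36)
((5*6 - 2)*C)*S = ((5*6 - 2)*36)*90 = ((30 - 2)*36)*90 = (28*36)*90 = 1008*90 = 90720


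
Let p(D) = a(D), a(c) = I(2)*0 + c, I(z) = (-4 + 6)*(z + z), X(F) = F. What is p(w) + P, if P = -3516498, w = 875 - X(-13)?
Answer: -3515610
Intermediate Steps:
w = 888 (w = 875 - 1*(-13) = 875 + 13 = 888)
I(z) = 4*z (I(z) = 2*(2*z) = 4*z)
a(c) = c (a(c) = (4*2)*0 + c = 8*0 + c = 0 + c = c)
p(D) = D
p(w) + P = 888 - 3516498 = -3515610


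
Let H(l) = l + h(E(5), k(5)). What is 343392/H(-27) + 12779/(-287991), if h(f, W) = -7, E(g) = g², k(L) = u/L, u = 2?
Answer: -49447119979/4895847 ≈ -10100.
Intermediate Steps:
k(L) = 2/L
H(l) = -7 + l (H(l) = l - 7 = -7 + l)
343392/H(-27) + 12779/(-287991) = 343392/(-7 - 27) + 12779/(-287991) = 343392/(-34) + 12779*(-1/287991) = 343392*(-1/34) - 12779/287991 = -171696/17 - 12779/287991 = -49447119979/4895847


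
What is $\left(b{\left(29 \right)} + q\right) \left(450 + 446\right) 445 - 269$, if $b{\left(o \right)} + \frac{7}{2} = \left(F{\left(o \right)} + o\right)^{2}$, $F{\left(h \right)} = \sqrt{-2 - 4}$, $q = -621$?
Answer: $83930291 + 23125760 i \sqrt{6} \approx 8.393 \cdot 10^{7} + 5.6646 \cdot 10^{7} i$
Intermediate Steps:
$F{\left(h \right)} = i \sqrt{6}$ ($F{\left(h \right)} = \sqrt{-6} = i \sqrt{6}$)
$b{\left(o \right)} = - \frac{7}{2} + \left(o + i \sqrt{6}\right)^{2}$ ($b{\left(o \right)} = - \frac{7}{2} + \left(i \sqrt{6} + o\right)^{2} = - \frac{7}{2} + \left(o + i \sqrt{6}\right)^{2}$)
$\left(b{\left(29 \right)} + q\right) \left(450 + 446\right) 445 - 269 = \left(\left(- \frac{7}{2} + \left(29 + i \sqrt{6}\right)^{2}\right) - 621\right) \left(450 + 446\right) 445 - 269 = \left(- \frac{1249}{2} + \left(29 + i \sqrt{6}\right)^{2}\right) 896 \cdot 445 - 269 = \left(-559552 + 896 \left(29 + i \sqrt{6}\right)^{2}\right) 445 - 269 = \left(-249000640 + 398720 \left(29 + i \sqrt{6}\right)^{2}\right) - 269 = -249000909 + 398720 \left(29 + i \sqrt{6}\right)^{2}$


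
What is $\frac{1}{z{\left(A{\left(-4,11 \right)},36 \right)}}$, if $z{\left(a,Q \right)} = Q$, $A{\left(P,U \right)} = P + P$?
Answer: $\frac{1}{36} \approx 0.027778$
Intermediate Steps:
$A{\left(P,U \right)} = 2 P$
$\frac{1}{z{\left(A{\left(-4,11 \right)},36 \right)}} = \frac{1}{36}$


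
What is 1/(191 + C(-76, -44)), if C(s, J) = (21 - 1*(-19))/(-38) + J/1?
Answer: 19/2773 ≈ 0.0068518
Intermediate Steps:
C(s, J) = -20/19 + J (C(s, J) = (21 + 19)*(-1/38) + J*1 = 40*(-1/38) + J = -20/19 + J)
1/(191 + C(-76, -44)) = 1/(191 + (-20/19 - 44)) = 1/(191 - 856/19) = 1/(2773/19) = 19/2773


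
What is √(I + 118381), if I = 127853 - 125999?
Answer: √120235 ≈ 346.75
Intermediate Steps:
I = 1854
√(I + 118381) = √(1854 + 118381) = √120235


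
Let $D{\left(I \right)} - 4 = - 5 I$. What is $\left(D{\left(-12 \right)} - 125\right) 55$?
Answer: $-3355$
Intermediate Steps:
$D{\left(I \right)} = 4 - 5 I$
$\left(D{\left(-12 \right)} - 125\right) 55 = \left(\left(4 - -60\right) - 125\right) 55 = \left(\left(4 + 60\right) - 125\right) 55 = \left(64 - 125\right) 55 = \left(-61\right) 55 = -3355$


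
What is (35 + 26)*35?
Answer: 2135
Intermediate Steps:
(35 + 26)*35 = 61*35 = 2135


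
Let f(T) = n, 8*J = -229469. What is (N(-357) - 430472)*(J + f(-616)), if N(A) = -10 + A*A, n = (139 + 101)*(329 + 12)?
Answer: -128865086283/8 ≈ -1.6108e+10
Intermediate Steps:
J = -229469/8 (J = (⅛)*(-229469) = -229469/8 ≈ -28684.)
n = 81840 (n = 240*341 = 81840)
f(T) = 81840
N(A) = -10 + A²
(N(-357) - 430472)*(J + f(-616)) = ((-10 + (-357)²) - 430472)*(-229469/8 + 81840) = ((-10 + 127449) - 430472)*(425251/8) = (127439 - 430472)*(425251/8) = -303033*425251/8 = -128865086283/8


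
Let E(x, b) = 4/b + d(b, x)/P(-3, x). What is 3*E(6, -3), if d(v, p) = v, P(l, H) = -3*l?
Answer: -5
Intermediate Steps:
E(x, b) = 4/b + b/9 (E(x, b) = 4/b + b/((-3*(-3))) = 4/b + b/9)
3*E(6, -3) = 3*(4/(-3) + (⅑)*(-3)) = 3*(4*(-⅓) - ⅓) = 3*(-4/3 - ⅓) = 3*(-5/3) = -5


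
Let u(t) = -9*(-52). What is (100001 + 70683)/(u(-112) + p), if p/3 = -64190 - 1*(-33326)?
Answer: -42671/23031 ≈ -1.8528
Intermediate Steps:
u(t) = 468
p = -92592 (p = 3*(-64190 - 1*(-33326)) = 3*(-64190 + 33326) = 3*(-30864) = -92592)
(100001 + 70683)/(u(-112) + p) = (100001 + 70683)/(468 - 92592) = 170684/(-92124) = 170684*(-1/92124) = -42671/23031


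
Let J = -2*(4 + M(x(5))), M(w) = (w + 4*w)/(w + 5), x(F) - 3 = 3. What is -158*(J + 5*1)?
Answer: 14694/11 ≈ 1335.8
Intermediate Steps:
x(F) = 6 (x(F) = 3 + 3 = 6)
M(w) = 5*w/(5 + w) (M(w) = (5*w)/(5 + w) = 5*w/(5 + w))
J = -148/11 (J = -2*(4 + 5*6/(5 + 6)) = -2*(4 + 5*6/11) = -2*(4 + 5*6*(1/11)) = -2*(4 + 30/11) = -2*74/11 = -148/11 ≈ -13.455)
-158*(J + 5*1) = -158*(-148/11 + 5*1) = -158*(-148/11 + 5) = -158*(-93/11) = 14694/11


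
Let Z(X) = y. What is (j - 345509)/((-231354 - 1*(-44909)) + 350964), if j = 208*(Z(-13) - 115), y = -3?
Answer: -370053/164519 ≈ -2.2493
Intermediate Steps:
Z(X) = -3
j = -24544 (j = 208*(-3 - 115) = 208*(-118) = -24544)
(j - 345509)/((-231354 - 1*(-44909)) + 350964) = (-24544 - 345509)/((-231354 - 1*(-44909)) + 350964) = -370053/((-231354 + 44909) + 350964) = -370053/(-186445 + 350964) = -370053/164519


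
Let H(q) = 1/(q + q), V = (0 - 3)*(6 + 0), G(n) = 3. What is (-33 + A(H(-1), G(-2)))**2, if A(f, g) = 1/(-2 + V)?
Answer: 436921/400 ≈ 1092.3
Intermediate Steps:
V = -18 (V = -3*6 = -18)
H(q) = 1/(2*q)
A(f, g) = -1/20 (A(f, g) = 1/(-2 - 18) = 1/(-20) = -1/20)
(-33 + A(H(-1), G(-2)))**2 = (-33 - 1/20)**2 = (-661/20)**2 = 436921/400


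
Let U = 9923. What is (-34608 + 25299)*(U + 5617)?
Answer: -144661860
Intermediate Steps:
(-34608 + 25299)*(U + 5617) = (-34608 + 25299)*(9923 + 5617) = -9309*15540 = -144661860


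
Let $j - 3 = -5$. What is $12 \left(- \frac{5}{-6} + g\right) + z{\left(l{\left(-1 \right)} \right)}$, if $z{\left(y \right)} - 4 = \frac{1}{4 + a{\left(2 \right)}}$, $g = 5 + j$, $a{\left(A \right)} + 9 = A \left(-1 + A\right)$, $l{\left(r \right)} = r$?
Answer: $\frac{149}{3} \approx 49.667$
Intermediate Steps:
$j = -2$ ($j = 3 - 5 = -2$)
$a{\left(A \right)} = -9 + A \left(-1 + A\right)$
$g = 3$ ($g = 5 - 2 = 3$)
$z{\left(y \right)} = \frac{11}{3}$ ($z{\left(y \right)} = 4 + \frac{1}{4 - \left(11 - 4\right)} = 4 + \frac{1}{4 - 7} = 4 + \frac{1}{-3} = 4 - \frac{1}{3} = \frac{11}{3}$)
$12 \left(- \frac{5}{-6} + g\right) + z{\left(l{\left(-1 \right)} \right)} = 12 \left(- \frac{5}{-6} + 3\right) + \frac{11}{3} = 12 \left(\left(-5\right) \left(- \frac{1}{6}\right) + 3\right) + \frac{11}{3} = 12 \left(\frac{5}{6} + 3\right) + \frac{11}{3} = 12 \cdot \frac{23}{6} + \frac{11}{3} = 46 + \frac{11}{3} = \frac{149}{3}$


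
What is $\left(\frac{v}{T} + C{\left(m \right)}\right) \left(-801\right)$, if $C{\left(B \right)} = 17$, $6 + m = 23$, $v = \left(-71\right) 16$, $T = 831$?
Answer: $- \frac{3468597}{277} \approx -12522.0$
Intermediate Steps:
$v = -1136$
$m = 17$ ($m = -6 + 23 = 17$)
$\left(\frac{v}{T} + C{\left(m \right)}\right) \left(-801\right) = \left(- \frac{1136}{831} + 17\right) \left(-801\right) = \frac{12991}{831} \left(-801\right) = - \frac{3468597}{277}$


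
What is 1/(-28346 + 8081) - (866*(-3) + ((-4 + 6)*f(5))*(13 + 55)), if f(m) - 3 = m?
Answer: 30600149/20265 ≈ 1510.0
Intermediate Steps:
f(m) = 3 + m
1/(-28346 + 8081) - (866*(-3) + ((-4 + 6)*f(5))*(13 + 55)) = 1/(-28346 + 8081) - (866*(-3) + ((-4 + 6)*(3 + 5))*(13 + 55)) = 1/(-20265) - (-2598 + (2*8)*68) = -1/20265 - (-2598 + 16*68) = -1/20265 - (-2598 + 1088) = -1/20265 - 1*(-1510) = -1/20265 + 1510 = 30600149/20265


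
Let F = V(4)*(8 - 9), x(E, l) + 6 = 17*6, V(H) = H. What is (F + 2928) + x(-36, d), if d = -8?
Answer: 3020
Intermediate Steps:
x(E, l) = 96 (x(E, l) = -6 + 17*6 = -6 + 102 = 96)
F = -4 (F = 4*(8 - 9) = 4*(-1) = -4)
(F + 2928) + x(-36, d) = (-4 + 2928) + 96 = 2924 + 96 = 3020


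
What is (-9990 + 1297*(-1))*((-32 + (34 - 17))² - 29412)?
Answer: 329433669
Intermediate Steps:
(-9990 + 1297*(-1))*((-32 + (34 - 17))² - 29412) = (-9990 - 1297)*((-32 + 17)² - 29412) = -11287*((-15)² - 29412) = -11287*(225 - 29412) = -11287*(-29187) = 329433669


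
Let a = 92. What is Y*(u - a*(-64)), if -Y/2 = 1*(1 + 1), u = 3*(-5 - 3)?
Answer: -23456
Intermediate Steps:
u = -24 (u = 3*(-8) = -24)
Y = -4 (Y = -2*(1 + 1) = -2*2 = -4)
Y*(u - a*(-64)) = -4*(-24 - 1*92*(-64)) = -4*(-24 - 92*(-64)) = -4*(-24 + 5888) = -4*5864 = -23456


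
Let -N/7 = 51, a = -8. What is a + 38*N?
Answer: -13574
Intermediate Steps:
N = -357 (N = -7*51 = -357)
a + 38*N = -8 + 38*(-357) = -8 - 13566 = -13574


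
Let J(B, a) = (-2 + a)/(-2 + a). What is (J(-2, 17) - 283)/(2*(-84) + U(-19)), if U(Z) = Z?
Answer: 282/187 ≈ 1.5080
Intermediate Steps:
J(B, a) = 1
(J(-2, 17) - 283)/(2*(-84) + U(-19)) = (1 - 283)/(2*(-84) - 19) = -282/(-168 - 19) = -282/(-187) = -282*(-1/187) = 282/187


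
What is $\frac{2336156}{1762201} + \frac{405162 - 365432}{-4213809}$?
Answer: $\frac{9774102932474}{7425578433609} \approx 1.3163$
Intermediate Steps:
$\frac{2336156}{1762201} + \frac{405162 - 365432}{-4213809} = 2336156 \cdot \frac{1}{1762201} + \left(405162 - 365432\right) \left(- \frac{1}{4213809}\right) = \frac{2336156}{1762201} + 39730 \left(- \frac{1}{4213809}\right) = \frac{2336156}{1762201} - \frac{39730}{4213809} = \frac{9774102932474}{7425578433609}$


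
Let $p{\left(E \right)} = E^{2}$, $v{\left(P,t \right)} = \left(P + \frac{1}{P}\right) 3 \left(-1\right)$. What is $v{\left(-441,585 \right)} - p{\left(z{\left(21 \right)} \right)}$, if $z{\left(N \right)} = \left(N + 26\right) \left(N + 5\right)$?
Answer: $- \frac{219318266}{147} \approx -1.492 \cdot 10^{6}$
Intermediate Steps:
$v{\left(P,t \right)} = - 3 P - \frac{3}{P}$ ($v{\left(P,t \right)} = \left(P + \frac{1}{P}\right) \left(-3\right) = - 3 P - \frac{3}{P}$)
$z{\left(N \right)} = \left(5 + N\right) \left(26 + N\right)$ ($z{\left(N \right)} = \left(26 + N\right) \left(5 + N\right) = \left(5 + N\right) \left(26 + N\right)$)
$v{\left(-441,585 \right)} - p{\left(z{\left(21 \right)} \right)} = \left(\left(-3\right) \left(-441\right) - \frac{3}{-441}\right) - \left(130 + 21^{2} + 31 \cdot 21\right)^{2} = \left(1323 - - \frac{1}{147}\right) - \left(130 + 441 + 651\right)^{2} = \left(1323 + \frac{1}{147}\right) - 1222^{2} = \frac{194482}{147} - 1493284 = - \frac{219318266}{147}$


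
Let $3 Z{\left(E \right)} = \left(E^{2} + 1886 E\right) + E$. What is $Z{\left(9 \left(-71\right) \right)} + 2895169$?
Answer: $2629345$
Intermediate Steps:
$Z{\left(E \right)} = 629 E + \frac{E^{2}}{3}$ ($Z{\left(E \right)} = \frac{\left(E^{2} + 1886 E\right) + E}{3} = \frac{E^{2} + 1887 E}{3} = 629 E + \frac{E^{2}}{3}$)
$Z{\left(9 \left(-71\right) \right)} + 2895169 = \frac{9 \left(-71\right) \left(1887 + 9 \left(-71\right)\right)}{3} + 2895169 = \frac{1}{3} \left(-639\right) \left(1887 - 639\right) + 2895169 = \frac{1}{3} \left(-639\right) 1248 + 2895169 = -265824 + 2895169 = 2629345$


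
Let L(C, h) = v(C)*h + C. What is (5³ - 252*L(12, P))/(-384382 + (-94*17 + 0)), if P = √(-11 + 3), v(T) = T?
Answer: 2899/385980 + 72*I*√2/4595 ≈ 0.0075108 + 0.02216*I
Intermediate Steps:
P = 2*I*√2 (P = √(-8) = 2*I*√2 ≈ 2.8284*I)
L(C, h) = C + C*h (L(C, h) = C*h + C = C + C*h)
(5³ - 252*L(12, P))/(-384382 + (-94*17 + 0)) = (5³ - 3024*(1 + 2*I*√2))/(-384382 + (-94*17 + 0)) = (125 - 252*(12 + 24*I*√2))/(-384382 + (-1598 + 0)) = (125 + (-3024 - 6048*I*√2))/(-384382 - 1598) = (-2899 - 6048*I*√2)/(-385980) = (-2899 - 6048*I*√2)*(-1/385980) = 2899/385980 + 72*I*√2/4595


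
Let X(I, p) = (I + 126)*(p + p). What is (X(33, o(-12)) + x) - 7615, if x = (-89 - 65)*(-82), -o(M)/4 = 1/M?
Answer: 5119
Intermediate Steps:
o(M) = -4/M
x = 12628 (x = -154*(-82) = 12628)
X(I, p) = 2*p*(126 + I) (X(I, p) = (126 + I)*(2*p) = 2*p*(126 + I))
(X(33, o(-12)) + x) - 7615 = (2*(-4/(-12))*(126 + 33) + 12628) - 7615 = (2*(-4*(-1/12))*159 + 12628) - 7615 = (2*(⅓)*159 + 12628) - 7615 = (106 + 12628) - 7615 = 12734 - 7615 = 5119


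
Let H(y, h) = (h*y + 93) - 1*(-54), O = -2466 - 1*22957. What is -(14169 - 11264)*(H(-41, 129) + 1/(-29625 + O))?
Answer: 117468579055/7864 ≈ 1.4938e+7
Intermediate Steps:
O = -25423 (O = -2466 - 22957 = -25423)
H(y, h) = 147 + h*y (H(y, h) = (93 + h*y) + 54 = 147 + h*y)
-(14169 - 11264)*(H(-41, 129) + 1/(-29625 + O)) = -(14169 - 11264)*((147 + 129*(-41)) + 1/(-29625 - 25423)) = -2905*((147 - 5289) + 1/(-55048)) = -2905*(-5142 - 1/55048) = -2905*(-283056817)/55048 = -1*(-117468579055/7864) = 117468579055/7864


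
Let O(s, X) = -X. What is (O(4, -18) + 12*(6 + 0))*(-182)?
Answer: -16380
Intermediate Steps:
(O(4, -18) + 12*(6 + 0))*(-182) = (-1*(-18) + 12*(6 + 0))*(-182) = (18 + 12*6)*(-182) = (18 + 72)*(-182) = 90*(-182) = -16380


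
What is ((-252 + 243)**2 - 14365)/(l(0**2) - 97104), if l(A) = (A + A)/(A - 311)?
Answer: 3571/24276 ≈ 0.14710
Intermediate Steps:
l(A) = 2*A/(-311 + A) (l(A) = (2*A)/(-311 + A) = 2*A/(-311 + A))
((-252 + 243)**2 - 14365)/(l(0**2) - 97104) = ((-252 + 243)**2 - 14365)/(2*0**2/(-311 + 0**2) - 97104) = ((-9)**2 - 14365)/(2*0/(-311 + 0) - 97104) = (81 - 14365)/(2*0/(-311) - 97104) = -14284/(2*0*(-1/311) - 97104) = -14284/(0 - 97104) = -14284/(-97104) = -14284*(-1/97104) = 3571/24276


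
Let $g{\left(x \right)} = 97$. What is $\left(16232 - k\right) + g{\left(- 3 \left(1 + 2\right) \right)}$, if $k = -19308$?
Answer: $35637$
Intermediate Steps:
$\left(16232 - k\right) + g{\left(- 3 \left(1 + 2\right) \right)} = \left(16232 - -19308\right) + 97 = \left(16232 + 19308\right) + 97 = 35540 + 97 = 35637$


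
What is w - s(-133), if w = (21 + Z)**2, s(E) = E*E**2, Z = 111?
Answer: 2370061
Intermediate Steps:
s(E) = E**3
w = 17424 (w = (21 + 111)**2 = 132**2 = 17424)
w - s(-133) = 17424 - 1*(-133)**3 = 17424 - 1*(-2352637) = 17424 + 2352637 = 2370061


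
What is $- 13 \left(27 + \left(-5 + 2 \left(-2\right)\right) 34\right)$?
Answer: $3627$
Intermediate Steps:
$- 13 \left(27 + \left(-5 + 2 \left(-2\right)\right) 34\right) = - 13 \left(27 + \left(-5 - 4\right) 34\right) = - 13 \left(27 - 306\right) = \left(-13\right) \left(-279\right) = 3627$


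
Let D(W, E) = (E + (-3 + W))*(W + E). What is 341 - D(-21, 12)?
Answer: 233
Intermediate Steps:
D(W, E) = (E + W)*(-3 + E + W) (D(W, E) = (-3 + E + W)*(E + W) = (E + W)*(-3 + E + W))
341 - D(-21, 12) = 341 - (12² + (-21)² - 3*12 - 3*(-21) + 2*12*(-21)) = 341 - (144 + 441 - 36 + 63 - 504) = 341 - 1*108 = 341 - 108 = 233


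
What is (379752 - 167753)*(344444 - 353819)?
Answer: -1987490625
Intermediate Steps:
(379752 - 167753)*(344444 - 353819) = 211999*(-9375) = -1987490625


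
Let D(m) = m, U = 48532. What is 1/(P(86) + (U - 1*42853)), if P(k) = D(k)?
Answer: 1/5765 ≈ 0.00017346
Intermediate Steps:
P(k) = k
1/(P(86) + (U - 1*42853)) = 1/(86 + (48532 - 1*42853)) = 1/(86 + (48532 - 42853)) = 1/(86 + 5679) = 1/5765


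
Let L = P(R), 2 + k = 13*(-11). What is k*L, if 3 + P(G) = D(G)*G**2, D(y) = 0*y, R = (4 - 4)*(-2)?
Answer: 435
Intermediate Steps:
R = 0 (R = 0*(-2) = 0)
D(y) = 0
P(G) = -3 (P(G) = -3 + 0*G**2 = -3 + 0 = -3)
k = -145 (k = -2 + 13*(-11) = -2 - 143 = -145)
L = -3
k*L = -145*(-3) = 435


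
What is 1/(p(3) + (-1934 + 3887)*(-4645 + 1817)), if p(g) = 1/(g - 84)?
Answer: -81/447369805 ≈ -1.8106e-7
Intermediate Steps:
p(g) = 1/(-84 + g)
1/(p(3) + (-1934 + 3887)*(-4645 + 1817)) = 1/(1/(-84 + 3) + (-1934 + 3887)*(-4645 + 1817)) = 1/(1/(-81) + 1953*(-2828)) = 1/(-1/81 - 5523084) = 1/(-447369805/81) = -81/447369805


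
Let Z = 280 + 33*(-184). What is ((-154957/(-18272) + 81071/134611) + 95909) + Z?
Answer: 221675212152503/2459612192 ≈ 90126.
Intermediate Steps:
Z = -5792 (Z = 280 - 6072 = -5792)
((-154957/(-18272) + 81071/134611) + 95909) + Z = ((-154957/(-18272) + 81071/134611) + 95909) - 5792 = ((-154957*(-1/18272) + 81071*(1/134611)) + 95909) - 5792 = ((154957/18272 + 81071/134611) + 95909) - 5792 = (22340246039/2459612192 + 95909) - 5792 = 235921285968567/2459612192 - 5792 = 221675212152503/2459612192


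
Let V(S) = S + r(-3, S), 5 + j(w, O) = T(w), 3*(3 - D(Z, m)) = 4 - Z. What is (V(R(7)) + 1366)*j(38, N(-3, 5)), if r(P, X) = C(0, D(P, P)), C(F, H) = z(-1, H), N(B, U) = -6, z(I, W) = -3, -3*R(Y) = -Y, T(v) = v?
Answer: 45056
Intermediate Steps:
D(Z, m) = 5/3 + Z/3 (D(Z, m) = 3 - (4 - Z)/3 = 3 + (-4/3 + Z/3) = 5/3 + Z/3)
R(Y) = Y/3 (R(Y) = -(-1)*Y/3 = Y/3)
j(w, O) = -5 + w
C(F, H) = -3
r(P, X) = -3
V(S) = -3 + S (V(S) = S - 3 = -3 + S)
(V(R(7)) + 1366)*j(38, N(-3, 5)) = ((-3 + (⅓)*7) + 1366)*(-5 + 38) = ((-3 + 7/3) + 1366)*33 = (-⅔ + 1366)*33 = (4096/3)*33 = 45056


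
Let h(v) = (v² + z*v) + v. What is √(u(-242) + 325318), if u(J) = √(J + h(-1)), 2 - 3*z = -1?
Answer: √(325318 + 9*I*√3) ≈ 570.37 + 0.01*I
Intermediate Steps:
z = 1 (z = ⅔ - ⅓*(-1) = ⅔ + ⅓ = 1)
h(v) = v² + 2*v (h(v) = (v² + 1*v) + v = (v² + v) + v = (v + v²) + v = v² + 2*v)
u(J) = √(-1 + J) (u(J) = √(J - (2 - 1)) = √(J - 1*1) = √(J - 1) = √(-1 + J))
√(u(-242) + 325318) = √(√(-1 - 242) + 325318) = √(√(-243) + 325318) = √(9*I*√3 + 325318) = √(325318 + 9*I*√3)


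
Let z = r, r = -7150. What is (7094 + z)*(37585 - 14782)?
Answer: -1276968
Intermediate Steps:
z = -7150
(7094 + z)*(37585 - 14782) = (7094 - 7150)*(37585 - 14782) = -56*22803 = -1276968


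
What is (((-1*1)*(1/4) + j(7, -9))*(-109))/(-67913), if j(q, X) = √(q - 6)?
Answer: 327/271652 ≈ 0.0012037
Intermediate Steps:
j(q, X) = √(-6 + q)
(((-1*1)*(1/4) + j(7, -9))*(-109))/(-67913) = (((-1*1)*(1/4) + √(-6 + 7))*(-109))/(-67913) = ((-1/4 + √1)*(-109))*(-1/67913) = ((-1*¼ + 1)*(-109))*(-1/67913) = ((-¼ + 1)*(-109))*(-1/67913) = ((¾)*(-109))*(-1/67913) = -327/4*(-1/67913) = 327/271652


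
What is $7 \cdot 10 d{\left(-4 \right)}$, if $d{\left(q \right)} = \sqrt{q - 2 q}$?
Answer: $140$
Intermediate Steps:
$d{\left(q \right)} = \sqrt{- q}$
$7 \cdot 10 d{\left(-4 \right)} = 7 \cdot 10 \sqrt{\left(-1\right) \left(-4\right)} = 70 \sqrt{4} = 70 \cdot 2 = 140$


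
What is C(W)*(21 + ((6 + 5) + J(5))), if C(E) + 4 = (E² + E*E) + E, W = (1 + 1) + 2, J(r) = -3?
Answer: 928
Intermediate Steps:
W = 4 (W = 2 + 2 = 4)
C(E) = -4 + E + 2*E² (C(E) = -4 + ((E² + E*E) + E) = -4 + ((E² + E²) + E) = -4 + (2*E² + E) = -4 + (E + 2*E²) = -4 + E + 2*E²)
C(W)*(21 + ((6 + 5) + J(5))) = (-4 + 4 + 2*4²)*(21 + ((6 + 5) - 3)) = (-4 + 4 + 2*16)*(21 + (11 - 3)) = (-4 + 4 + 32)*(21 + 8) = 32*29 = 928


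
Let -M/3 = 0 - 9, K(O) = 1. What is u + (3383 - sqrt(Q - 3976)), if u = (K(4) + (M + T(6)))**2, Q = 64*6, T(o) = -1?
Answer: 4112 - 2*I*sqrt(898) ≈ 4112.0 - 59.933*I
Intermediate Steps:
Q = 384
M = 27 (M = -3*(0 - 9) = -3*(-9) = 27)
u = 729 (u = (1 + (27 - 1))**2 = (1 + 26)**2 = 27**2 = 729)
u + (3383 - sqrt(Q - 3976)) = 729 + (3383 - sqrt(384 - 3976)) = 729 + (3383 - sqrt(-3592)) = 729 + (3383 - 2*I*sqrt(898)) = 4112 - 2*I*sqrt(898)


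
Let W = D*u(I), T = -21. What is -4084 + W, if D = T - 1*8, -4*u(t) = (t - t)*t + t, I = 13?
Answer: -15959/4 ≈ -3989.8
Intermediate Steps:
u(t) = -t/4 (u(t) = -((t - t)*t + t)/4 = -(0*t + t)/4 = -(0 + t)/4 = -t/4)
D = -29 (D = -21 - 1*8 = -21 - 8 = -29)
W = 377/4 (W = -(-29)*13/4 = -29*(-13/4) = 377/4 ≈ 94.250)
-4084 + W = -4084 + 377/4 = -15959/4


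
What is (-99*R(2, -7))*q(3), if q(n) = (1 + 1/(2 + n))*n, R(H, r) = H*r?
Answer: 24948/5 ≈ 4989.6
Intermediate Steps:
q(n) = n*(1 + 1/(2 + n))
(-99*R(2, -7))*q(3) = (-198*(-7))*(3*(3 + 3)/(2 + 3)) = (-99*(-14))*(3*6/5) = 1386*(3*(1/5)*6) = 1386*(18/5) = 24948/5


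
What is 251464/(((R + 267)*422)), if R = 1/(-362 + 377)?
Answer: 942990/422633 ≈ 2.2312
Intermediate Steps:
R = 1/15 ≈ 0.066667
251464/(((R + 267)*422)) = 251464/(((1/15 + 267)*422)) = 251464/(((4006/15)*422)) = 251464/(1690532/15) = 251464*(15/1690532) = 942990/422633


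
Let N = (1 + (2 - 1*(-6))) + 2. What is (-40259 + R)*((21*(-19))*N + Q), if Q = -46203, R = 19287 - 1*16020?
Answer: 1871499264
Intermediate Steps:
N = 11 (N = (1 + (2 + 6)) + 2 = (1 + 8) + 2 = 9 + 2 = 11)
R = 3267 (R = 19287 - 16020 = 3267)
(-40259 + R)*((21*(-19))*N + Q) = (-40259 + 3267)*((21*(-19))*11 - 46203) = -36992*(-399*11 - 46203) = -36992*(-4389 - 46203) = -36992*(-50592) = 1871499264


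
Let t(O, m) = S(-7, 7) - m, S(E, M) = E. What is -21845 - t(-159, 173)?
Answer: -21665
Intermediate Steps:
t(O, m) = -7 - m
-21845 - t(-159, 173) = -21845 - (-7 - 1*173) = -21845 - (-7 - 173) = -21845 - 1*(-180) = -21845 + 180 = -21665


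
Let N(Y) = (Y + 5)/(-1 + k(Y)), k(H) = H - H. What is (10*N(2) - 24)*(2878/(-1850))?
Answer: 135266/925 ≈ 146.23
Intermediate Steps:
k(H) = 0
N(Y) = -5 - Y (N(Y) = (Y + 5)/(-1 + 0) = (5 + Y)/(-1) = (5 + Y)*(-1) = -5 - Y)
(10*N(2) - 24)*(2878/(-1850)) = (10*(-5 - 1*2) - 24)*(2878/(-1850)) = (10*(-5 - 2) - 24)*(2878*(-1/1850)) = (10*(-7) - 24)*(-1439/925) = (-70 - 24)*(-1439/925) = -94*(-1439/925) = 135266/925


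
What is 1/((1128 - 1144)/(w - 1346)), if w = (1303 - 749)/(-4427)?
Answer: 372456/4427 ≈ 84.133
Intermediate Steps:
w = -554/4427 (w = 554*(-1/4427) = -554/4427 ≈ -0.12514)
1/((1128 - 1144)/(w - 1346)) = 1/((1128 - 1144)/(-554/4427 - 1346)) = 1/(-16/(-5959296/4427)) = 1/(-16*(-4427/5959296)) = 1/(4427/372456) = 372456/4427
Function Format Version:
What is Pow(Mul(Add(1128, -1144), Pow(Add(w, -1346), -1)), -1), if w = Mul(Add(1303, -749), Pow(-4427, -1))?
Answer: Rational(372456, 4427) ≈ 84.133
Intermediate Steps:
w = Rational(-554, 4427) (w = Mul(554, Rational(-1, 4427)) = Rational(-554, 4427) ≈ -0.12514)
Pow(Mul(Add(1128, -1144), Pow(Add(w, -1346), -1)), -1) = Pow(Mul(Add(1128, -1144), Pow(Add(Rational(-554, 4427), -1346), -1)), -1) = Pow(Mul(-16, Pow(Rational(-5959296, 4427), -1)), -1) = Pow(Mul(-16, Rational(-4427, 5959296)), -1) = Pow(Rational(4427, 372456), -1) = Rational(372456, 4427)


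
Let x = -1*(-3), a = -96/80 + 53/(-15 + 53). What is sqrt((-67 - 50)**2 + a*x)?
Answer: sqrt(494193990)/190 ≈ 117.00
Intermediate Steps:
a = 37/190 (a = -96*1/80 + 53/38 = -6/5 + 53*(1/38) = -6/5 + 53/38 = 37/190 ≈ 0.19474)
x = 3
sqrt((-67 - 50)**2 + a*x) = sqrt((-67 - 50)**2 + (37/190)*3) = sqrt((-117)**2 + 111/190) = sqrt(13689 + 111/190) = sqrt(2601021/190) = sqrt(494193990)/190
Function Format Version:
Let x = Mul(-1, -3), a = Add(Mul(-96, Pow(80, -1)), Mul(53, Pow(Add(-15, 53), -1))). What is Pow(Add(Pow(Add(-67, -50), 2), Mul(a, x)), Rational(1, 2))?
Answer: Mul(Rational(1, 190), Pow(494193990, Rational(1, 2))) ≈ 117.00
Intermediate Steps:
a = Rational(37, 190) (a = Add(Mul(-96, Rational(1, 80)), Mul(53, Pow(38, -1))) = Add(Rational(-6, 5), Mul(53, Rational(1, 38))) = Add(Rational(-6, 5), Rational(53, 38)) = Rational(37, 190) ≈ 0.19474)
x = 3
Pow(Add(Pow(Add(-67, -50), 2), Mul(a, x)), Rational(1, 2)) = Pow(Add(Pow(Add(-67, -50), 2), Mul(Rational(37, 190), 3)), Rational(1, 2)) = Pow(Add(Pow(-117, 2), Rational(111, 190)), Rational(1, 2)) = Pow(Add(13689, Rational(111, 190)), Rational(1, 2)) = Pow(Rational(2601021, 190), Rational(1, 2)) = Mul(Rational(1, 190), Pow(494193990, Rational(1, 2)))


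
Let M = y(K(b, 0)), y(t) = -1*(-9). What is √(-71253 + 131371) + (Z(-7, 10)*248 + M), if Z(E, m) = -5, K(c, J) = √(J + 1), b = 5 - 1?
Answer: -1231 + √60118 ≈ -985.81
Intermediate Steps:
b = 4
K(c, J) = √(1 + J)
y(t) = 9
M = 9
√(-71253 + 131371) + (Z(-7, 10)*248 + M) = √(-71253 + 131371) + (-5*248 + 9) = √60118 + (-1240 + 9) = √60118 - 1231 = -1231 + √60118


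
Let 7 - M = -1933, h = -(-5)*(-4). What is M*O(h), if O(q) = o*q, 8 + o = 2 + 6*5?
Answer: -931200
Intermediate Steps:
h = -20 (h = -5*4 = -20)
M = 1940 (M = 7 - 1*(-1933) = 7 + 1933 = 1940)
o = 24 (o = -8 + (2 + 6*5) = -8 + (2 + 30) = -8 + 32 = 24)
O(q) = 24*q
M*O(h) = 1940*(24*(-20)) = 1940*(-480) = -931200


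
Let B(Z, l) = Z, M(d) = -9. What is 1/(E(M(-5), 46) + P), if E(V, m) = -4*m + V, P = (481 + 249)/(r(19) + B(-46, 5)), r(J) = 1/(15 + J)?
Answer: -1563/326479 ≈ -0.0047874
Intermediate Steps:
P = -24820/1563 (P = (481 + 249)/(1/(15 + 19) - 46) = 730/(1/34 - 46) = 730/(-1563/34) = 730*(-34/1563) = -24820/1563 ≈ -15.880)
E(V, m) = V - 4*m
1/(E(M(-5), 46) + P) = 1/((-9 - 4*46) - 24820/1563) = 1/((-9 - 184) - 24820/1563) = 1/(-193 - 24820/1563) = 1/(-326479/1563) = -1563/326479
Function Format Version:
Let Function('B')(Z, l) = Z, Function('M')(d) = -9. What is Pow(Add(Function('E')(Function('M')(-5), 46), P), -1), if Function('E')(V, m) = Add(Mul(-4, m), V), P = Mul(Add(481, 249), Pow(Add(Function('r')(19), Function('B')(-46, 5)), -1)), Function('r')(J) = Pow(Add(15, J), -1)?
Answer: Rational(-1563, 326479) ≈ -0.0047874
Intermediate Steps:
P = Rational(-24820, 1563) (P = Mul(Add(481, 249), Pow(Add(Pow(Add(15, 19), -1), -46), -1)) = Mul(730, Pow(Add(Pow(34, -1), -46), -1)) = Mul(730, Pow(Add(Rational(1, 34), -46), -1)) = Mul(730, Pow(Rational(-1563, 34), -1)) = Mul(730, Rational(-34, 1563)) = Rational(-24820, 1563) ≈ -15.880)
Function('E')(V, m) = Add(V, Mul(-4, m))
Pow(Add(Function('E')(Function('M')(-5), 46), P), -1) = Pow(Add(Add(-9, Mul(-4, 46)), Rational(-24820, 1563)), -1) = Pow(Add(Add(-9, -184), Rational(-24820, 1563)), -1) = Pow(Add(-193, Rational(-24820, 1563)), -1) = Pow(Rational(-326479, 1563), -1) = Rational(-1563, 326479)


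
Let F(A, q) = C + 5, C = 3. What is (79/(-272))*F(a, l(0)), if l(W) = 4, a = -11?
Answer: -79/34 ≈ -2.3235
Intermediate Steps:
F(A, q) = 8 (F(A, q) = 3 + 5 = 8)
(79/(-272))*F(a, l(0)) = (79/(-272))*8 = (79*(-1/272))*8 = -79/272*8 = -79/34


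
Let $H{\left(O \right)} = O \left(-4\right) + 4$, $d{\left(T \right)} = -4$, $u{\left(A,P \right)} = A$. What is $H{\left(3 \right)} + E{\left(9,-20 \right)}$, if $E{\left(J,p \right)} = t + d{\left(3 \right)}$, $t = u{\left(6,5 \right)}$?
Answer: $-6$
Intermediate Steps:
$t = 6$
$E{\left(J,p \right)} = 2$ ($E{\left(J,p \right)} = 6 - 4 = 2$)
$H{\left(O \right)} = 4 - 4 O$ ($H{\left(O \right)} = - 4 O + 4 = 4 - 4 O$)
$H{\left(3 \right)} + E{\left(9,-20 \right)} = \left(4 - 12\right) + 2 = -8 + 2 = -6$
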